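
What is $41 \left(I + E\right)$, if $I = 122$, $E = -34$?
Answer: $3608$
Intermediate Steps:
$41 \left(I + E\right) = 41 \left(122 - 34\right) = 41 \cdot 88 = 3608$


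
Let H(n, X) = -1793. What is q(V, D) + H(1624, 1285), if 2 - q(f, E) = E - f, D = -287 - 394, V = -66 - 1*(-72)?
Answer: -1104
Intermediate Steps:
V = 6 (V = -66 + 72 = 6)
D = -681
q(f, E) = 2 + f - E (q(f, E) = 2 - (E - f) = 2 + (f - E) = 2 + f - E)
q(V, D) + H(1624, 1285) = (2 + 6 - 1*(-681)) - 1793 = (2 + 6 + 681) - 1793 = 689 - 1793 = -1104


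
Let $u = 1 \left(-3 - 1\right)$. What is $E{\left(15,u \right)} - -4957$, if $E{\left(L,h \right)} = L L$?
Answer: $5182$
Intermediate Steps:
$u = -4$ ($u = 1 \left(-4\right) = -4$)
$E{\left(L,h \right)} = L^{2}$
$E{\left(15,u \right)} - -4957 = 15^{2} - -4957 = 225 + 4957 = 5182$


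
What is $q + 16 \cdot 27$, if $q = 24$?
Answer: $456$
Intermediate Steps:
$q + 16 \cdot 27 = 24 + 16 \cdot 27 = 24 + 432 = 456$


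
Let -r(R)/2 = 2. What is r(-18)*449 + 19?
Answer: -1777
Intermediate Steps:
r(R) = -4 (r(R) = -2*2 = -4)
r(-18)*449 + 19 = -4*449 + 19 = -1796 + 19 = -1777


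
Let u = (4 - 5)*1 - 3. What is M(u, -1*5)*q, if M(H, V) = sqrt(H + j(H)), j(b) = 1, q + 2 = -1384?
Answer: -1386*I*sqrt(3) ≈ -2400.6*I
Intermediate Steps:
q = -1386 (q = -2 - 1384 = -1386)
u = -4 (u = -1*1 - 3 = -1 - 3 = -4)
M(H, V) = sqrt(1 + H) (M(H, V) = sqrt(H + 1) = sqrt(1 + H))
M(u, -1*5)*q = sqrt(1 - 4)*(-1386) = sqrt(-3)*(-1386) = (I*sqrt(3))*(-1386) = -1386*I*sqrt(3)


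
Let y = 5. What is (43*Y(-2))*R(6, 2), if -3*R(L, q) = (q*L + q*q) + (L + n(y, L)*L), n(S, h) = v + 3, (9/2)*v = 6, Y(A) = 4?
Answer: -2752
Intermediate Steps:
v = 4/3 (v = (2/9)*6 = 4/3 ≈ 1.3333)
n(S, h) = 13/3 (n(S, h) = 4/3 + 3 = 13/3)
R(L, q) = -16*L/9 - q²/3 - L*q/3 (R(L, q) = -((q*L + q*q) + (L + 13*L/3))/3 = -((L*q + q²) + 16*L/3)/3 = -((q² + L*q) + 16*L/3)/3 = -(q² + 16*L/3 + L*q)/3 = -16*L/9 - q²/3 - L*q/3)
(43*Y(-2))*R(6, 2) = (43*4)*(-16/9*6 - ⅓*2² - ⅓*6*2) = 172*(-32/3 - ⅓*4 - 4) = 172*(-32/3 - 4/3 - 4) = 172*(-16) = -2752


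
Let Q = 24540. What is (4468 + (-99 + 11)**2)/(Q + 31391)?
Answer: 12212/55931 ≈ 0.21834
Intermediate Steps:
(4468 + (-99 + 11)**2)/(Q + 31391) = (4468 + (-99 + 11)**2)/(24540 + 31391) = (4468 + (-88)**2)/55931 = (4468 + 7744)*(1/55931) = 12212*(1/55931) = 12212/55931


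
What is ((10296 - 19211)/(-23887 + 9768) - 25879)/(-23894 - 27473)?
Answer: 365376686/725250673 ≈ 0.50379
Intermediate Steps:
((10296 - 19211)/(-23887 + 9768) - 25879)/(-23894 - 27473) = (-8915/(-14119) - 25879)/(-51367) = (-8915*(-1/14119) - 25879)*(-1/51367) = (8915/14119 - 25879)*(-1/51367) = -365376686/14119*(-1/51367) = 365376686/725250673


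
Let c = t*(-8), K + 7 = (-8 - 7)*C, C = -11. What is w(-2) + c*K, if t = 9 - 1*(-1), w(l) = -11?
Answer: -12651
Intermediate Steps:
t = 10 (t = 9 + 1 = 10)
K = 158 (K = -7 + (-8 - 7)*(-11) = -7 - 15*(-11) = -7 + 165 = 158)
c = -80 (c = 10*(-8) = -80)
w(-2) + c*K = -11 - 80*158 = -11 - 12640 = -12651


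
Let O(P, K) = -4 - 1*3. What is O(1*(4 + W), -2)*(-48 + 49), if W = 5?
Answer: -7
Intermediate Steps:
O(P, K) = -7 (O(P, K) = -4 - 3 = -7)
O(1*(4 + W), -2)*(-48 + 49) = -7*(-48 + 49) = -7*1 = -7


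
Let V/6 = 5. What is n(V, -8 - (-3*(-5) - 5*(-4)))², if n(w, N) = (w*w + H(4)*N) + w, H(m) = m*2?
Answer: 343396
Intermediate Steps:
V = 30 (V = 6*5 = 30)
H(m) = 2*m
n(w, N) = w + w² + 8*N (n(w, N) = (w*w + (2*4)*N) + w = (w² + 8*N) + w = w + w² + 8*N)
n(V, -8 - (-3*(-5) - 5*(-4)))² = (30 + 30² + 8*(-8 - (-3*(-5) - 5*(-4))))² = (30 + 900 + 8*(-8 - (15 + 20)))² = (30 + 900 + 8*(-8 - 1*35))² = (30 + 900 + 8*(-8 - 35))² = (30 + 900 + 8*(-43))² = (30 + 900 - 344)² = 586² = 343396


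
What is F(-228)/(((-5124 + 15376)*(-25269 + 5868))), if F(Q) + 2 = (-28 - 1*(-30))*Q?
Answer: 229/99449526 ≈ 2.3027e-6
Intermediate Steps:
F(Q) = -2 + 2*Q (F(Q) = -2 + (-28 - 1*(-30))*Q = -2 + (-28 + 30)*Q = -2 + 2*Q)
F(-228)/(((-5124 + 15376)*(-25269 + 5868))) = (-2 + 2*(-228))/(((-5124 + 15376)*(-25269 + 5868))) = (-2 - 456)/((10252*(-19401))) = -458/(-198899052) = -458*(-1/198899052) = 229/99449526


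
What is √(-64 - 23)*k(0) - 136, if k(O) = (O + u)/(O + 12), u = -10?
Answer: -136 - 5*I*√87/6 ≈ -136.0 - 7.7728*I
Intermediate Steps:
k(O) = (-10 + O)/(12 + O) (k(O) = (O - 10)/(O + 12) = (-10 + O)/(12 + O))
√(-64 - 23)*k(0) - 136 = √(-64 - 23)*((-10 + 0)/(12 + 0)) - 136 = √(-87)*(-10/12) - 136 = (I*√87)*((1/12)*(-10)) - 136 = (I*√87)*(-⅚) - 136 = -5*I*√87/6 - 136 = -136 - 5*I*√87/6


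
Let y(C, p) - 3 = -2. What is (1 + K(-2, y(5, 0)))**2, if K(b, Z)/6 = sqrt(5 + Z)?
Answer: 217 + 12*sqrt(6) ≈ 246.39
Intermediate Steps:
y(C, p) = 1 (y(C, p) = 3 - 2 = 1)
K(b, Z) = 6*sqrt(5 + Z)
(1 + K(-2, y(5, 0)))**2 = (1 + 6*sqrt(5 + 1))**2 = (1 + 6*sqrt(6))**2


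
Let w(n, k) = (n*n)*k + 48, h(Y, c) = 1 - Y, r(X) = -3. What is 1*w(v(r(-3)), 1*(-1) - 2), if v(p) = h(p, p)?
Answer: 0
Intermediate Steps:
v(p) = 1 - p
w(n, k) = 48 + k*n² (w(n, k) = n²*k + 48 = k*n² + 48 = 48 + k*n²)
1*w(v(r(-3)), 1*(-1) - 2) = 1*(48 + (1*(-1) - 2)*(1 - 1*(-3))²) = 1*(48 + (-1 - 2)*(1 + 3)²) = 1*(48 - 3*4²) = 1*(48 - 3*16) = 1*(48 - 48) = 1*0 = 0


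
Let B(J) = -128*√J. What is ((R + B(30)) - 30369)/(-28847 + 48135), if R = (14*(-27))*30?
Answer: -41709/19288 - 16*√30/2411 ≈ -2.1988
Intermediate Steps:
R = -11340 (R = -378*30 = -11340)
((R + B(30)) - 30369)/(-28847 + 48135) = ((-11340 - 128*√30) - 30369)/(-28847 + 48135) = (-41709 - 128*√30)/19288 = (-41709 - 128*√30)*(1/19288) = -41709/19288 - 16*√30/2411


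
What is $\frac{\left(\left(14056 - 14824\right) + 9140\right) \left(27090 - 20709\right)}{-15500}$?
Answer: $- \frac{13355433}{3875} \approx -3446.6$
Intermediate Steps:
$\frac{\left(\left(14056 - 14824\right) + 9140\right) \left(27090 - 20709\right)}{-15500} = \left(-768 + 9140\right) 6381 \left(- \frac{1}{15500}\right) = 8372 \cdot 6381 \left(- \frac{1}{15500}\right) = 53421732 \left(- \frac{1}{15500}\right) = - \frac{13355433}{3875}$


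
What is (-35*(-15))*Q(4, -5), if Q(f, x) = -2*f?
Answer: -4200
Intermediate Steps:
(-35*(-15))*Q(4, -5) = (-35*(-15))*(-2*4) = 525*(-8) = -4200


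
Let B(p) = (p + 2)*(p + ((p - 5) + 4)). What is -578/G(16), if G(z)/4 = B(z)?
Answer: -289/1116 ≈ -0.25896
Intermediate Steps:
B(p) = (-1 + 2*p)*(2 + p) (B(p) = (2 + p)*(p + ((-5 + p) + 4)) = (2 + p)*(p + (-1 + p)) = (2 + p)*(-1 + 2*p) = (-1 + 2*p)*(2 + p))
G(z) = -8 + 8*z² + 12*z (G(z) = 4*(-2 + 2*z² + 3*z) = -8 + 8*z² + 12*z)
-578/G(16) = -578/(-8 + 8*16² + 12*16) = -578/(-8 + 8*256 + 192) = -578/(-8 + 2048 + 192) = -578/2232 = -578*1/2232 = -289/1116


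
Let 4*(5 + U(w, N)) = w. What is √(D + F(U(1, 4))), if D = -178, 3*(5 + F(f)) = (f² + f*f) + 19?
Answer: I*√2586/4 ≈ 12.713*I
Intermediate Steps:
U(w, N) = -5 + w/4
F(f) = 4/3 + 2*f²/3 (F(f) = -5 + ((f² + f*f) + 19)/3 = -5 + ((f² + f²) + 19)/3 = -5 + (2*f² + 19)/3 = -5 + (19 + 2*f²)/3 = -5 + (19/3 + 2*f²/3) = 4/3 + 2*f²/3)
√(D + F(U(1, 4))) = √(-178 + (4/3 + 2*(-5 + (¼)*1)²/3)) = √(-178 + (4/3 + 2*(-5 + ¼)²/3)) = √(-178 + (4/3 + 2*(-19/4)²/3)) = √(-178 + (4/3 + (⅔)*(361/16))) = √(-178 + (4/3 + 361/24)) = √(-178 + 131/8) = √(-1293/8) = I*√2586/4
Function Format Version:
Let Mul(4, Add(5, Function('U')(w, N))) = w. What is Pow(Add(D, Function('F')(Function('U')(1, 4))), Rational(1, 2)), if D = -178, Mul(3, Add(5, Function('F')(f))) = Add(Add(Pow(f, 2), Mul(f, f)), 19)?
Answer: Mul(Rational(1, 4), I, Pow(2586, Rational(1, 2))) ≈ Mul(12.713, I)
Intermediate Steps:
Function('U')(w, N) = Add(-5, Mul(Rational(1, 4), w))
Function('F')(f) = Add(Rational(4, 3), Mul(Rational(2, 3), Pow(f, 2))) (Function('F')(f) = Add(-5, Mul(Rational(1, 3), Add(Add(Pow(f, 2), Mul(f, f)), 19))) = Add(-5, Mul(Rational(1, 3), Add(Add(Pow(f, 2), Pow(f, 2)), 19))) = Add(-5, Mul(Rational(1, 3), Add(Mul(2, Pow(f, 2)), 19))) = Add(-5, Mul(Rational(1, 3), Add(19, Mul(2, Pow(f, 2))))) = Add(-5, Add(Rational(19, 3), Mul(Rational(2, 3), Pow(f, 2)))) = Add(Rational(4, 3), Mul(Rational(2, 3), Pow(f, 2))))
Pow(Add(D, Function('F')(Function('U')(1, 4))), Rational(1, 2)) = Pow(Add(-178, Add(Rational(4, 3), Mul(Rational(2, 3), Pow(Add(-5, Mul(Rational(1, 4), 1)), 2)))), Rational(1, 2)) = Pow(Add(-178, Add(Rational(4, 3), Mul(Rational(2, 3), Pow(Add(-5, Rational(1, 4)), 2)))), Rational(1, 2)) = Pow(Add(-178, Add(Rational(4, 3), Mul(Rational(2, 3), Pow(Rational(-19, 4), 2)))), Rational(1, 2)) = Pow(Add(-178, Add(Rational(4, 3), Mul(Rational(2, 3), Rational(361, 16)))), Rational(1, 2)) = Pow(Add(-178, Add(Rational(4, 3), Rational(361, 24))), Rational(1, 2)) = Pow(Add(-178, Rational(131, 8)), Rational(1, 2)) = Pow(Rational(-1293, 8), Rational(1, 2)) = Mul(Rational(1, 4), I, Pow(2586, Rational(1, 2)))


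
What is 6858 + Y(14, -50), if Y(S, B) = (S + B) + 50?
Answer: 6872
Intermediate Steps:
Y(S, B) = 50 + B + S (Y(S, B) = (B + S) + 50 = 50 + B + S)
6858 + Y(14, -50) = 6858 + (50 - 50 + 14) = 6858 + 14 = 6872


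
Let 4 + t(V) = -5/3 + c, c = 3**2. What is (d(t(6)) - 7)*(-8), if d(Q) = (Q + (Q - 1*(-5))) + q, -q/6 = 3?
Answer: 320/3 ≈ 106.67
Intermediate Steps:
q = -18 (q = -6*3 = -18)
c = 9
t(V) = 10/3 (t(V) = -4 + (-5/3 + 9) = -4 + 22/3 = 10/3)
d(Q) = -13 + 2*Q (d(Q) = (Q + (Q - 1*(-5))) - 18 = (Q + (Q + 5)) - 18 = (Q + (5 + Q)) - 18 = (5 + 2*Q) - 18 = -13 + 2*Q)
(d(t(6)) - 7)*(-8) = ((-13 + 2*(10/3)) - 7)*(-8) = ((-13 + 20/3) - 7)*(-8) = (-19/3 - 7)*(-8) = -40/3*(-8) = 320/3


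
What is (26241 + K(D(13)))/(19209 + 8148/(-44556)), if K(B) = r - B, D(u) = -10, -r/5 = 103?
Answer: 47778884/35661169 ≈ 1.3398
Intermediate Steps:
r = -515 (r = -5*103 = -515)
K(B) = -515 - B
(26241 + K(D(13)))/(19209 + 8148/(-44556)) = (26241 + (-515 - 1*(-10)))/(19209 + 8148/(-44556)) = (26241 + (-515 + 10))/(19209 + 8148*(-1/44556)) = (26241 - 505)/(19209 - 679/3713) = 25736/(71322338/3713) = 25736*(3713/71322338) = 47778884/35661169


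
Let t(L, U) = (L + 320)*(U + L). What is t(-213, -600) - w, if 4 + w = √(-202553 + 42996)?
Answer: -86987 - I*√159557 ≈ -86987.0 - 399.45*I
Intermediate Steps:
w = -4 + I*√159557 (w = -4 + √(-202553 + 42996) = -4 + √(-159557) = -4 + I*√159557 ≈ -4.0 + 399.45*I)
t(L, U) = (320 + L)*(L + U)
t(-213, -600) - w = ((-213)² + 320*(-213) + 320*(-600) - 213*(-600)) - (-4 + I*√159557) = (45369 - 68160 - 192000 + 127800) + (4 - I*√159557) = -86991 + (4 - I*√159557) = -86987 - I*√159557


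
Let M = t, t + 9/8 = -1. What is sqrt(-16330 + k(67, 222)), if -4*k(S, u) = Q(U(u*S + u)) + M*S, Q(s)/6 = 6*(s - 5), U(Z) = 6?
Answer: I*sqrt(1043418)/8 ≈ 127.68*I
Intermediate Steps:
t = -17/8 (t = -9/8 - 1 = -17/8 ≈ -2.1250)
M = -17/8 ≈ -2.1250
Q(s) = -180 + 36*s (Q(s) = 6*(6*(s - 5)) = 6*(6*(-5 + s)) = 6*(-30 + 6*s) = -180 + 36*s)
k(S, u) = -9 + 17*S/32 (k(S, u) = -((-180 + 36*6) - 17*S/8)/4 = -((-180 + 216) - 17*S/8)/4 = -(36 - 17*S/8)/4 = -9 + 17*S/32)
sqrt(-16330 + k(67, 222)) = sqrt(-16330 + (-9 + (17/32)*67)) = sqrt(-16330 + (-9 + 1139/32)) = sqrt(-16330 + 851/32) = sqrt(-521709/32) = I*sqrt(1043418)/8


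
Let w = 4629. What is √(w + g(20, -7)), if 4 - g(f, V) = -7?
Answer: 4*√290 ≈ 68.118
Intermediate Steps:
g(f, V) = 11 (g(f, V) = 4 - 1*(-7) = 4 + 7 = 11)
√(w + g(20, -7)) = √(4629 + 11) = √4640 = 4*√290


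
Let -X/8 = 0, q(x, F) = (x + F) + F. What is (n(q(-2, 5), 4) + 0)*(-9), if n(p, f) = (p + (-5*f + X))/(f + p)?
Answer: 9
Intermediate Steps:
q(x, F) = x + 2*F (q(x, F) = (F + x) + F = x + 2*F)
X = 0 (X = -8*0 = 0)
n(p, f) = (p - 5*f)/(f + p) (n(p, f) = (p + (-5*f + 0))/(f + p) = (p - 5*f)/(f + p))
(n(q(-2, 5), 4) + 0)*(-9) = (((-2 + 2*5) - 5*4)/(4 + (-2 + 2*5)) + 0)*(-9) = (((-2 + 10) - 20)/(4 + (-2 + 10)) + 0)*(-9) = ((8 - 20)/(4 + 8) + 0)*(-9) = (-12/12 + 0)*(-9) = ((1/12)*(-12) + 0)*(-9) = (-1 + 0)*(-9) = -1*(-9) = 9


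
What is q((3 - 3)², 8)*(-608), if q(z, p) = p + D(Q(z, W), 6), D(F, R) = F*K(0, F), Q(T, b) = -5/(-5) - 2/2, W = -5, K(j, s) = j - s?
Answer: -4864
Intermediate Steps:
Q(T, b) = 0 (Q(T, b) = -5*(-⅕) - 2*½ = 1 - 1 = 0)
D(F, R) = -F² (D(F, R) = F*(0 - F) = F*(-F) = -F²)
q(z, p) = p (q(z, p) = p - 1*0² = p - 1*0 = p + 0 = p)
q((3 - 3)², 8)*(-608) = 8*(-608) = -4864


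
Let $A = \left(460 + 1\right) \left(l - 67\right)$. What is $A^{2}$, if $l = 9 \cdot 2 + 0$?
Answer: $510262921$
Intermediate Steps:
$l = 18$ ($l = 18 + 0 = 18$)
$A = -22589$ ($A = \left(460 + 1\right) \left(18 - 67\right) = 461 \left(-49\right) = -22589$)
$A^{2} = \left(-22589\right)^{2} = 510262921$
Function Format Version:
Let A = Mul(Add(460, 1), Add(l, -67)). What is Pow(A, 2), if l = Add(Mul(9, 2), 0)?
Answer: 510262921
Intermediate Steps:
l = 18 (l = Add(18, 0) = 18)
A = -22589 (A = Mul(Add(460, 1), Add(18, -67)) = Mul(461, -49) = -22589)
Pow(A, 2) = Pow(-22589, 2) = 510262921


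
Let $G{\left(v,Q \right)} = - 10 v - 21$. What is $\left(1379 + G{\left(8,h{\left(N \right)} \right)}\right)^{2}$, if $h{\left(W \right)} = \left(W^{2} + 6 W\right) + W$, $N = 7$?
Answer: $1633284$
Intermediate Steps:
$h{\left(W \right)} = W^{2} + 7 W$
$G{\left(v,Q \right)} = -21 - 10 v$
$\left(1379 + G{\left(8,h{\left(N \right)} \right)}\right)^{2} = \left(1379 - 101\right)^{2} = 1278^{2} = 1633284$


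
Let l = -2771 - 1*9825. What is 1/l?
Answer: -1/12596 ≈ -7.9390e-5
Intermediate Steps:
l = -12596 (l = -2771 - 9825 = -12596)
1/l = 1/(-12596) = -1/12596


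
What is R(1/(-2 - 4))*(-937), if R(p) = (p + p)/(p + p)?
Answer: -937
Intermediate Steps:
R(p) = 1 (R(p) = (2*p)/((2*p)) = (2*p)*(1/(2*p)) = 1)
R(1/(-2 - 4))*(-937) = 1*(-937) = -937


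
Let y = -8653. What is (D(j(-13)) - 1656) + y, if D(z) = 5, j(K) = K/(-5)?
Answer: -10304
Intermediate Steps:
j(K) = -K/5 (j(K) = K*(-⅕) = -K/5)
(D(j(-13)) - 1656) + y = (5 - 1656) - 8653 = -1651 - 8653 = -10304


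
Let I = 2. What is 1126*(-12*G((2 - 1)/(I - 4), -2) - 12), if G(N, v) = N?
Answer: -6756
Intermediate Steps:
1126*(-12*G((2 - 1)/(I - 4), -2) - 12) = 1126*(-12*(2 - 1)/(2 - 4) - 12) = 1126*(-12/(-2) - 12) = 1126*(-12*(-1)/2 - 12) = 1126*(-12*(-1/2) - 12) = 1126*(6 - 12) = 1126*(-6) = -6756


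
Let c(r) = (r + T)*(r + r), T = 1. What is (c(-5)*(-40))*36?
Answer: -57600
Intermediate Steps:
c(r) = 2*r*(1 + r) (c(r) = (r + 1)*(r + r) = (1 + r)*(2*r) = 2*r*(1 + r))
(c(-5)*(-40))*36 = ((2*(-5)*(1 - 5))*(-40))*36 = ((2*(-5)*(-4))*(-40))*36 = (40*(-40))*36 = -1600*36 = -57600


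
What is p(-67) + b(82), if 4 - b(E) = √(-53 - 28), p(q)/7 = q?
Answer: -465 - 9*I ≈ -465.0 - 9.0*I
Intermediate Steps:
p(q) = 7*q
b(E) = 4 - 9*I (b(E) = 4 - √(-53 - 28) = 4 - √(-81) = 4 - 9*I)
p(-67) + b(82) = 7*(-67) + (4 - 9*I) = -469 + (4 - 9*I) = -465 - 9*I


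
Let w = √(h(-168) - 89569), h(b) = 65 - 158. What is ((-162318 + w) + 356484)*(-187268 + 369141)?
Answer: 35313552918 + 181873*I*√89662 ≈ 3.5314e+10 + 5.4459e+7*I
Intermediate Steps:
h(b) = -93
w = I*√89662 (w = √(-93 - 89569) = √(-89662) = I*√89662 ≈ 299.44*I)
((-162318 + w) + 356484)*(-187268 + 369141) = ((-162318 + I*√89662) + 356484)*(-187268 + 369141) = (194166 + I*√89662)*181873 = 35313552918 + 181873*I*√89662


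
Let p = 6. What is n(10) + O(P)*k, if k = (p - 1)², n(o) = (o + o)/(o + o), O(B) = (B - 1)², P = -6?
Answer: 1226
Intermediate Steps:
O(B) = (-1 + B)²
n(o) = 1 (n(o) = (2*o)/((2*o)) = (2*o)*(1/(2*o)) = 1)
k = 25 (k = (6 - 1)² = 5² = 25)
n(10) + O(P)*k = 1 + (-1 - 6)²*25 = 1 + (-7)²*25 = 1 + 49*25 = 1 + 1225 = 1226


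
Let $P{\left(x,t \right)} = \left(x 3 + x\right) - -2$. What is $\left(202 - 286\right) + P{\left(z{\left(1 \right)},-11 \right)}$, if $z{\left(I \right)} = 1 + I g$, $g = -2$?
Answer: $-86$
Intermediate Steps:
$z{\left(I \right)} = 1 - 2 I$ ($z{\left(I \right)} = 1 + I \left(-2\right) = 1 - 2 I$)
$P{\left(x,t \right)} = 2 + 4 x$ ($P{\left(x,t \right)} = \left(3 x + x\right) + 2 = 4 x + 2 = 2 + 4 x$)
$\left(202 - 286\right) + P{\left(z{\left(1 \right)},-11 \right)} = \left(202 - 286\right) + \left(2 + 4 \left(1 - 2\right)\right) = -84 + \left(2 + 4 \left(1 - 2\right)\right) = -84 + \left(2 + 4 \left(-1\right)\right) = -84 + \left(2 - 4\right) = -84 - 2 = -86$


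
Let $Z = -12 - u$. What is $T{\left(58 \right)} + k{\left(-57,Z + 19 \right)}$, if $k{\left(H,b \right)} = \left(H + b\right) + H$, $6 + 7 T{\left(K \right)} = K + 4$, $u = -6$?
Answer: $-93$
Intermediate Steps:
$Z = -6$ ($Z = -12 - -6 = -12 + 6 = -6$)
$T{\left(K \right)} = - \frac{2}{7} + \frac{K}{7}$ ($T{\left(K \right)} = - \frac{6}{7} + \frac{K + 4}{7} = - \frac{6}{7} + \frac{4 + K}{7} = - \frac{6}{7} + \left(\frac{4}{7} + \frac{K}{7}\right) = - \frac{2}{7} + \frac{K}{7}$)
$k{\left(H,b \right)} = b + 2 H$
$T{\left(58 \right)} + k{\left(-57,Z + 19 \right)} = \left(- \frac{2}{7} + \frac{1}{7} \cdot 58\right) + \left(\left(-6 + 19\right) + 2 \left(-57\right)\right) = \left(- \frac{2}{7} + \frac{58}{7}\right) + \left(13 - 114\right) = 8 - 101 = -93$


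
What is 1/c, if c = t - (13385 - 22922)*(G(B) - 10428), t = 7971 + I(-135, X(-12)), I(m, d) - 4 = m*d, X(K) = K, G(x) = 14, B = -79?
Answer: -1/99308723 ≈ -1.0070e-8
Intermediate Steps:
I(m, d) = 4 + d*m (I(m, d) = 4 + m*d = 4 + d*m)
t = 9595 (t = 7971 + (4 - 12*(-135)) = 7971 + (4 + 1620) = 7971 + 1624 = 9595)
c = -99308723 (c = 9595 - (13385 - 22922)*(14 - 10428) = 9595 - (-9537)*(-10414) = 9595 - 1*99318318 = 9595 - 99318318 = -99308723)
1/c = 1/(-99308723) = -1/99308723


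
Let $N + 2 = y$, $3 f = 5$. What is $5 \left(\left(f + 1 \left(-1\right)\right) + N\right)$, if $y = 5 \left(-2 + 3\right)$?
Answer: $\frac{55}{3} \approx 18.333$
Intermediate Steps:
$f = \frac{5}{3}$ ($f = \frac{1}{3} \cdot 5 = \frac{5}{3} \approx 1.6667$)
$y = 5$ ($y = 5 \cdot 1 = 5$)
$N = 3$ ($N = -2 + 5 = 3$)
$5 \left(\left(f + 1 \left(-1\right)\right) + N\right) = 5 \left(\left(\frac{5}{3} + 1 \left(-1\right)\right) + 3\right) = 5 \left(\left(\frac{5}{3} - 1\right) + 3\right) = 5 \left(\frac{2}{3} + 3\right) = 5 \cdot \frac{11}{3} = \frac{55}{3}$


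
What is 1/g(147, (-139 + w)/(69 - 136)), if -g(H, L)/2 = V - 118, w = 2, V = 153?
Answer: -1/70 ≈ -0.014286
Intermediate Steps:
g(H, L) = -70 (g(H, L) = -2*(153 - 118) = -2*35 = -70)
1/g(147, (-139 + w)/(69 - 136)) = 1/(-70) = -1/70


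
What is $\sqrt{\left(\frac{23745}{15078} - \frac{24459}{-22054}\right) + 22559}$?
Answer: $\frac{\sqrt{17324919919063735545}}{27710851} \approx 150.21$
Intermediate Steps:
$\sqrt{\left(\frac{23745}{15078} - \frac{24459}{-22054}\right) + 22559} = \sqrt{\left(23745 \cdot \frac{1}{15078} - - \frac{24459}{22054}\right) + 22559} = \sqrt{\left(\frac{7915}{5026} + \frac{24459}{22054}\right) + 22559} = \sqrt{\frac{74372086}{27710851} + 22559} = \sqrt{\frac{625203459795}{27710851}} = \frac{\sqrt{17324919919063735545}}{27710851}$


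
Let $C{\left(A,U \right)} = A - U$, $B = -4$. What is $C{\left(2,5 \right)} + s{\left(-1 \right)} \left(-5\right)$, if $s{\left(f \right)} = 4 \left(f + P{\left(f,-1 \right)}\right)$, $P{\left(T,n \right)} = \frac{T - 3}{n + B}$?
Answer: $1$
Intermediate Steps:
$P{\left(T,n \right)} = \frac{-3 + T}{-4 + n}$ ($P{\left(T,n \right)} = \frac{T - 3}{n - 4} = \frac{-3 + T}{-4 + n}$)
$s{\left(f \right)} = \frac{12}{5} + \frac{16 f}{5}$ ($s{\left(f \right)} = 4 \left(f + \frac{-3 + f}{-4 - 1}\right) = 4 \left(f + \frac{-3 + f}{-5}\right) = 4 \left(f - \frac{-3 + f}{5}\right) = 4 \left(f - \left(- \frac{3}{5} + \frac{f}{5}\right)\right) = 4 \left(\frac{3}{5} + \frac{4 f}{5}\right) = \frac{12}{5} + \frac{16 f}{5}$)
$C{\left(2,5 \right)} + s{\left(-1 \right)} \left(-5\right) = \left(2 - 5\right) + \left(\frac{12}{5} + \frac{16}{5} \left(-1\right)\right) \left(-5\right) = \left(2 - 5\right) + \left(\frac{12}{5} - \frac{16}{5}\right) \left(-5\right) = -3 - -4 = -3 + 4 = 1$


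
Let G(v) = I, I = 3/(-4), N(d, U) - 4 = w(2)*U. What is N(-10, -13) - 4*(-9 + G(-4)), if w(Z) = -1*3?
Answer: 82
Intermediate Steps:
w(Z) = -3
N(d, U) = 4 - 3*U
I = -¾ (I = 3*(-¼) = -¾ ≈ -0.75000)
G(v) = -¾
N(-10, -13) - 4*(-9 + G(-4)) = (4 - 3*(-13)) - 4*(-9 - ¾) = (4 + 39) - 4*(-39/4) = 43 + 39 = 82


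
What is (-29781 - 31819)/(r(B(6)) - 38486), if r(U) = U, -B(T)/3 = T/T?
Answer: 5600/3499 ≈ 1.6005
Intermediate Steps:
B(T) = -3 (B(T) = -3*T/T = -3*1 = -3)
(-29781 - 31819)/(r(B(6)) - 38486) = (-29781 - 31819)/(-3 - 38486) = -61600/(-38489) = -61600*(-1/38489) = 5600/3499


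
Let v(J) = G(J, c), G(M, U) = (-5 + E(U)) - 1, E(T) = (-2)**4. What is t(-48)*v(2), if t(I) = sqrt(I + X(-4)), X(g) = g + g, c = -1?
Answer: 20*I*sqrt(14) ≈ 74.833*I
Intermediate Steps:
X(g) = 2*g
E(T) = 16
t(I) = sqrt(-8 + I) (t(I) = sqrt(I + 2*(-4)) = sqrt(I - 8) = sqrt(-8 + I))
G(M, U) = 10 (G(M, U) = (-5 + 16) - 1 = 11 - 1 = 10)
v(J) = 10
t(-48)*v(2) = sqrt(-8 - 48)*10 = sqrt(-56)*10 = (2*I*sqrt(14))*10 = 20*I*sqrt(14)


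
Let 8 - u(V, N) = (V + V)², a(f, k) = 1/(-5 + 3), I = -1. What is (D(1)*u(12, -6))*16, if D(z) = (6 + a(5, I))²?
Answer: -274912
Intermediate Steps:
a(f, k) = -½ (a(f, k) = 1/(-2) = -½)
u(V, N) = 8 - 4*V² (u(V, N) = 8 - (V + V)² = 8 - (2*V)² = 8 - 4*V²)
D(z) = 121/4 (D(z) = (6 - ½)² = (11/2)² = 121/4)
(D(1)*u(12, -6))*16 = (121*(8 - 4*12²)/4)*16 = (121*(8 - 4*144)/4)*16 = (121*(8 - 576)/4)*16 = ((121/4)*(-568))*16 = -17182*16 = -274912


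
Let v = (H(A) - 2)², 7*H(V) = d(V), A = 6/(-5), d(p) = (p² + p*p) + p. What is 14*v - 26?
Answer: 10854/625 ≈ 17.366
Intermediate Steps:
d(p) = p + 2*p² (d(p) = (p² + p²) + p = 2*p² + p = p + 2*p²)
A = -6/5 (A = 6*(-⅕) = -6/5 ≈ -1.2000)
H(V) = V*(1 + 2*V)/7 (H(V) = (V*(1 + 2*V))/7 = V*(1 + 2*V)/7)
v = 1936/625 (v = ((⅐)*(-6/5)*(1 + 2*(-6/5)) - 2)² = ((⅐)*(-6/5)*(1 - 12/5) - 2)² = ((⅐)*(-6/5)*(-7/5) - 2)² = (6/25 - 2)² = (-44/25)² = 1936/625 ≈ 3.0976)
14*v - 26 = 14*(1936/625) - 26 = 27104/625 - 26 = 10854/625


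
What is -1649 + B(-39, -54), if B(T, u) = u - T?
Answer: -1664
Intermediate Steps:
-1649 + B(-39, -54) = -1649 + (-54 - 1*(-39)) = -1649 + (-54 + 39) = -1649 - 15 = -1664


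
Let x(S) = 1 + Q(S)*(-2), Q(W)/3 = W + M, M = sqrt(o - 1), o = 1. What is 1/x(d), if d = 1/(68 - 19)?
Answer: 49/43 ≈ 1.1395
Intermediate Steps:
M = 0 (M = sqrt(1 - 1) = sqrt(0) = 0)
Q(W) = 3*W (Q(W) = 3*(W + 0) = 3*W)
d = 1/49 ≈ 0.020408
x(S) = 1 - 6*S (x(S) = 1 + (3*S)*(-2) = 1 - 6*S)
1/x(d) = 1/(1 - 6*1/49) = 1/(1 - 6/49) = 1/(43/49) = 49/43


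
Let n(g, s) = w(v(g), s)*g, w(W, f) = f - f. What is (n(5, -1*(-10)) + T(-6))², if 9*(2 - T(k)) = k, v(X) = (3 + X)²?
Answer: 64/9 ≈ 7.1111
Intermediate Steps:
w(W, f) = 0
T(k) = 2 - k/9
n(g, s) = 0 (n(g, s) = 0*g = 0)
(n(5, -1*(-10)) + T(-6))² = (0 + (2 - ⅑*(-6)))² = (0 + (2 + ⅔))² = (0 + 8/3)² = (8/3)² = 64/9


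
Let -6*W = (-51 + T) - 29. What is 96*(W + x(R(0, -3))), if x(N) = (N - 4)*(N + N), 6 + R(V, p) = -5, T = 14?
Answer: 32736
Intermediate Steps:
R(V, p) = -11 (R(V, p) = -6 - 5 = -11)
x(N) = 2*N*(-4 + N) (x(N) = (-4 + N)*(2*N) = 2*N*(-4 + N))
W = 11 (W = -((-51 + 14) - 29)/6 = -(-37 - 29)/6 = -⅙*(-66) = 11)
96*(W + x(R(0, -3))) = 96*(11 + 2*(-11)*(-4 - 11)) = 96*(11 + 2*(-11)*(-15)) = 96*(11 + 330) = 96*341 = 32736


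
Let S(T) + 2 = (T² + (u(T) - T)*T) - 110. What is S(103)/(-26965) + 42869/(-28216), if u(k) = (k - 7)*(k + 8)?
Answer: -32121781081/760844440 ≈ -42.219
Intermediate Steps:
u(k) = (-7 + k)*(8 + k)
S(T) = -112 + T² + T*(-56 + T²) (S(T) = -2 + ((T² + ((-56 + T + T²) - T)*T) - 110) = -2 + ((T² + (-56 + T²)*T) - 110) = -2 + ((T² + T*(-56 + T²)) - 110) = -2 + (-110 + T² + T*(-56 + T²)) = -112 + T² + T*(-56 + T²))
S(103)/(-26965) + 42869/(-28216) = (-112 + 103*(-56 + 103 + 103²))/(-26965) + 42869/(-28216) = (-112 + 103*(-56 + 103 + 10609))*(-1/26965) + 42869*(-1/28216) = (-112 + 103*10656)*(-1/26965) - 42869/28216 = (-112 + 1097568)*(-1/26965) - 42869/28216 = 1097456*(-1/26965) - 42869/28216 = -1097456/26965 - 42869/28216 = -32121781081/760844440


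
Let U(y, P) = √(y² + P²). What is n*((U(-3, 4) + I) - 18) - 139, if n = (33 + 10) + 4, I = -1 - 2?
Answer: -891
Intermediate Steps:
I = -3
n = 47 (n = 43 + 4 = 47)
U(y, P) = √(P² + y²)
n*((U(-3, 4) + I) - 18) - 139 = 47*((√(4² + (-3)²) - 3) - 18) - 139 = 47*((√(16 + 9) - 3) - 18) - 139 = 47*((√25 - 3) - 18) - 139 = 47*((5 - 3) - 18) - 139 = 47*(2 - 18) - 139 = 47*(-16) - 139 = -752 - 139 = -891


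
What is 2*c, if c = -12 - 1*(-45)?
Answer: 66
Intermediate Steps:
c = 33 (c = -12 + 45 = 33)
2*c = 2*33 = 66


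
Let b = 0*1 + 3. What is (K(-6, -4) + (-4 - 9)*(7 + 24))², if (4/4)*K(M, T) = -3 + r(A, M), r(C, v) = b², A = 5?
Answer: 157609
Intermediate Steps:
b = 3 (b = 0 + 3 = 3)
r(C, v) = 9 (r(C, v) = 3² = 9)
K(M, T) = 6 (K(M, T) = -3 + 9 = 6)
(K(-6, -4) + (-4 - 9)*(7 + 24))² = (6 + (-4 - 9)*(7 + 24))² = (6 - 13*31)² = (6 - 403)² = (-397)² = 157609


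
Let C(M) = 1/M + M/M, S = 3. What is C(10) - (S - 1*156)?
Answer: 1541/10 ≈ 154.10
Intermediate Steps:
C(M) = 1 + 1/M (C(M) = 1/M + 1 = 1 + 1/M)
C(10) - (S - 1*156) = (1 + 10)/10 - (3 - 1*156) = (⅒)*11 - (3 - 156) = 11/10 - 1*(-153) = 11/10 + 153 = 1541/10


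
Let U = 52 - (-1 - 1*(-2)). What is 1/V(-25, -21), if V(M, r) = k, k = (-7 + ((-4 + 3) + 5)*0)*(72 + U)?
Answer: -1/861 ≈ -0.0011614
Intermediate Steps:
U = 51 (U = 52 - (-1 + 2) = 52 - 1*1 = 52 - 1 = 51)
k = -861 (k = (-7 + ((-4 + 3) + 5)*0)*(72 + 51) = (-7 + (-1 + 5)*0)*123 = (-7 + 4*0)*123 = (-7 + 0)*123 = -7*123 = -861)
V(M, r) = -861
1/V(-25, -21) = 1/(-861) = -1/861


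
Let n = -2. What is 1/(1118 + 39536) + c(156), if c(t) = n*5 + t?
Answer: 5935485/40654 ≈ 146.00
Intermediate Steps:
c(t) = -10 + t (c(t) = -2*5 + t = -10 + t)
1/(1118 + 39536) + c(156) = 1/(1118 + 39536) + (-10 + 156) = 1/40654 + 146 = 5935485/40654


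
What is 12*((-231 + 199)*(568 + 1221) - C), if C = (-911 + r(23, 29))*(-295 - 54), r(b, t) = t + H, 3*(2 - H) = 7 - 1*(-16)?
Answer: -4404524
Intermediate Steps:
H = -17/3 (H = 2 - (7 - 1*(-16))/3 = 2 - (7 + 16)/3 = 2 - 1/3*23 = 2 - 23/3 = -17/3 ≈ -5.6667)
r(b, t) = -17/3 + t (r(b, t) = t - 17/3 = -17/3 + t)
C = 929387/3 (C = (-911 + (-17/3 + 29))*(-295 - 54) = (-911 + 70/3)*(-349) = -2663/3*(-349) = 929387/3 ≈ 3.0980e+5)
12*((-231 + 199)*(568 + 1221) - C) = 12*((-231 + 199)*(568 + 1221) - 1*929387/3) = 12*(-32*1789 - 929387/3) = 12*(-57248 - 929387/3) = 12*(-1101131/3) = -4404524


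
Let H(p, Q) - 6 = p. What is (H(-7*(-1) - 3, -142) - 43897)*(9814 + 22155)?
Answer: -1403023503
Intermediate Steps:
H(p, Q) = 6 + p
(H(-7*(-1) - 3, -142) - 43897)*(9814 + 22155) = ((6 + (-7*(-1) - 3)) - 43897)*(9814 + 22155) = ((6 + (7 - 3)) - 43897)*31969 = ((6 + 4) - 43897)*31969 = (10 - 43897)*31969 = -43887*31969 = -1403023503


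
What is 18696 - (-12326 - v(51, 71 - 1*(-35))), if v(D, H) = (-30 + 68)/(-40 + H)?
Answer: 1023745/33 ≈ 31023.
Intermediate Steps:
v(D, H) = 38/(-40 + H)
18696 - (-12326 - v(51, 71 - 1*(-35))) = 18696 - (-12326 - 38/(-40 + (71 - 1*(-35)))) = 18696 - (-12326 - 38/(-40 + (71 + 35))) = 18696 - (-12326 - 38/(-40 + 106)) = 18696 - (-12326 - 38/66) = 18696 - (-12326 - 1*19/33) = 18696 - (-12326 - 19/33) = 18696 - 1*(-406777/33) = 18696 + 406777/33 = 1023745/33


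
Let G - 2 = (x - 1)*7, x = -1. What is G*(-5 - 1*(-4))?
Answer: 12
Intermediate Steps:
G = -12 (G = 2 + (-1 - 1)*7 = 2 - 2*7 = 2 - 14 = -12)
G*(-5 - 1*(-4)) = -12*(-5 - 1*(-4)) = -12*(-5 + 4) = -12*(-1) = 12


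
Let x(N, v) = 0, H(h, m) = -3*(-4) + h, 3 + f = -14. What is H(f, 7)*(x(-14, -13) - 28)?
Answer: 140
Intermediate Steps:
f = -17 (f = -3 - 14 = -17)
H(h, m) = 12 + h
H(f, 7)*(x(-14, -13) - 28) = (12 - 17)*(0 - 28) = -5*(-28) = 140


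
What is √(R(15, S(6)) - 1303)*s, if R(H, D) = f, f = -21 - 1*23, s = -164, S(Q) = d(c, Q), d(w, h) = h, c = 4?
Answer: -164*I*√1347 ≈ -6019.0*I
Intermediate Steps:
S(Q) = Q
f = -44 (f = -21 - 23 = -44)
R(H, D) = -44
√(R(15, S(6)) - 1303)*s = √(-44 - 1303)*(-164) = √(-1347)*(-164) = (I*√1347)*(-164) = -164*I*√1347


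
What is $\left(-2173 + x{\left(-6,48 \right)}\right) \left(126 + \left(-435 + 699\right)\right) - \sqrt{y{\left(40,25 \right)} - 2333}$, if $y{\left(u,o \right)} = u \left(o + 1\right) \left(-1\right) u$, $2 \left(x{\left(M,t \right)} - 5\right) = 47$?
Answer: $-836355 - i \sqrt{43933} \approx -8.3636 \cdot 10^{5} - 209.6 i$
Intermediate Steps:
$x{\left(M,t \right)} = \frac{57}{2}$ ($x{\left(M,t \right)} = 5 + \frac{1}{2} \cdot 47 = 5 + \frac{47}{2} = \frac{57}{2}$)
$y{\left(u,o \right)} = u^{2} \left(-1 - o\right)$ ($y{\left(u,o \right)} = u \left(1 + o\right) \left(-1\right) u = u \left(-1 - o\right) u = u^{2} \left(-1 - o\right)$)
$\left(-2173 + x{\left(-6,48 \right)}\right) \left(126 + \left(-435 + 699\right)\right) - \sqrt{y{\left(40,25 \right)} - 2333} = \left(-2173 + \frac{57}{2}\right) \left(126 + \left(-435 + 699\right)\right) - \sqrt{40^{2} \left(-1 - 25\right) - 2333} = - \frac{4289 \left(126 + 264\right)}{2} - \sqrt{1600 \left(-1 - 25\right) - 2333} = \left(- \frac{4289}{2}\right) 390 - \sqrt{1600 \left(-26\right) - 2333} = -836355 - \sqrt{-41600 - 2333} = -836355 - \sqrt{-43933} = -836355 - i \sqrt{43933}$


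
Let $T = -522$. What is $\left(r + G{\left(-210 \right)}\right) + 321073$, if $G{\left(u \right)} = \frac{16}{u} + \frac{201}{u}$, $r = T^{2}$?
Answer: $\frac{17806679}{30} \approx 5.9356 \cdot 10^{5}$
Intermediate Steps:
$r = 272484$ ($r = \left(-522\right)^{2} = 272484$)
$G{\left(u \right)} = \frac{217}{u}$
$\left(r + G{\left(-210 \right)}\right) + 321073 = \left(272484 + \frac{217}{-210}\right) + 321073 = \left(272484 + 217 \left(- \frac{1}{210}\right)\right) + 321073 = \left(272484 - \frac{31}{30}\right) + 321073 = \frac{8174489}{30} + 321073 = \frac{17806679}{30}$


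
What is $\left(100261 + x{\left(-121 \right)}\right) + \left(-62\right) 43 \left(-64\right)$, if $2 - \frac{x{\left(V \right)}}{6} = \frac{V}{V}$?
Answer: $270891$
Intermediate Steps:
$x{\left(V \right)} = 6$ ($x{\left(V \right)} = 12 - 6 \frac{V}{V} = 12 - 6 = 6$)
$\left(100261 + x{\left(-121 \right)}\right) + \left(-62\right) 43 \left(-64\right) = \left(100261 + 6\right) + \left(-62\right) 43 \left(-64\right) = 100267 - -170624 = 100267 + 170624 = 270891$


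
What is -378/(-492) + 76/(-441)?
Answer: 21551/36162 ≈ 0.59596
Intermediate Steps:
-378/(-492) + 76/(-441) = -378*(-1/492) + 76*(-1/441) = 63/82 - 76/441 = 21551/36162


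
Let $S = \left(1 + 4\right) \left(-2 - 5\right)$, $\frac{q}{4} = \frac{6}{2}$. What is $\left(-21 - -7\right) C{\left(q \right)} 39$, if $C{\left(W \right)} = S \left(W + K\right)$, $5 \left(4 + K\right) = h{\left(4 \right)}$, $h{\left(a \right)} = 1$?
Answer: $156702$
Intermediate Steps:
$K = - \frac{19}{5}$ ($K = -4 + \frac{1}{5} \cdot 1 = -4 + \frac{1}{5} = - \frac{19}{5} \approx -3.8$)
$q = 12$ ($q = 4 \cdot \frac{6}{2} = 4 \cdot 6 \cdot \frac{1}{2} = 4 \cdot 3 = 12$)
$S = -35$ ($S = 5 \left(-7\right) = -35$)
$C{\left(W \right)} = 133 - 35 W$ ($C{\left(W \right)} = - 35 \left(W - \frac{19}{5}\right) = - 35 \left(- \frac{19}{5} + W\right) = 133 - 35 W$)
$\left(-21 - -7\right) C{\left(q \right)} 39 = \left(-21 - -7\right) \left(133 - 420\right) 39 = \left(-21 + 7\right) \left(133 - 420\right) 39 = \left(-14\right) \left(-287\right) 39 = 4018 \cdot 39 = 156702$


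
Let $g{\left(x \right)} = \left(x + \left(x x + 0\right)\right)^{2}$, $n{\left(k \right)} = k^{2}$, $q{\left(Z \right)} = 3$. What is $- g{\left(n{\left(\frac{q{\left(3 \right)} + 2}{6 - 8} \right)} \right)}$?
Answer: $- \frac{525625}{256} \approx -2053.2$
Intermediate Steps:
$g{\left(x \right)} = \left(x + x^{2}\right)^{2}$ ($g{\left(x \right)} = \left(x + \left(x^{2} + 0\right)\right)^{2} = \left(x + x^{2}\right)^{2}$)
$- g{\left(n{\left(\frac{q{\left(3 \right)} + 2}{6 - 8} \right)} \right)} = - \left(\left(\frac{3 + 2}{6 - 8}\right)^{2}\right)^{2} \left(1 + \left(\frac{3 + 2}{6 - 8}\right)^{2}\right)^{2} = - \left(\left(\frac{5}{6 - 8}\right)^{2}\right)^{2} \left(1 + \left(\frac{5}{6 - 8}\right)^{2}\right)^{2} = - \left(\left(\frac{5}{-2}\right)^{2}\right)^{2} \left(1 + \left(\frac{5}{-2}\right)^{2}\right)^{2} = - \left(\left(5 \left(- \frac{1}{2}\right)\right)^{2}\right)^{2} \left(1 + \left(5 \left(- \frac{1}{2}\right)\right)^{2}\right)^{2} = - \left(\left(- \frac{5}{2}\right)^{2}\right)^{2} \left(1 + \left(- \frac{5}{2}\right)^{2}\right)^{2} = - \left(\frac{25}{4}\right)^{2} \left(1 + \frac{25}{4}\right)^{2} = - \frac{625 \left(\frac{29}{4}\right)^{2}}{16} = - \frac{625 \cdot 841}{16 \cdot 16} = \left(-1\right) \frac{525625}{256} = - \frac{525625}{256}$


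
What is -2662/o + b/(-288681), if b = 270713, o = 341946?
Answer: -128564320/135968751 ≈ -0.94554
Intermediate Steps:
-2662/o + b/(-288681) = -2662/341946 + 270713/(-288681) = -2662*1/341946 + 270713*(-1/288681) = -11/1413 - 270713/288681 = -128564320/135968751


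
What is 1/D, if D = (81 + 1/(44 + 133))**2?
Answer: 31329/205578244 ≈ 0.00015239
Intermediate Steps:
D = 205578244/31329 (D = (81 + 1/177)**2 = (14338/177)**2 = 205578244/31329 ≈ 6561.9)
1/D = 1/(205578244/31329) = 31329/205578244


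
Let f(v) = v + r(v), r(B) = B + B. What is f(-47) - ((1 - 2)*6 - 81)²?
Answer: -7710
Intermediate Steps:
r(B) = 2*B
f(v) = 3*v (f(v) = v + 2*v = 3*v)
f(-47) - ((1 - 2)*6 - 81)² = 3*(-47) - ((1 - 2)*6 - 81)² = -141 - (-1*6 - 81)² = -141 - (-6 - 81)² = -141 - 1*(-87)² = -141 - 1*7569 = -141 - 7569 = -7710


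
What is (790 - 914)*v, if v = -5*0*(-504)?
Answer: 0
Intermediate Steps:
v = 0 (v = 0*(-504) = 0)
(790 - 914)*v = (790 - 914)*0 = -124*0 = 0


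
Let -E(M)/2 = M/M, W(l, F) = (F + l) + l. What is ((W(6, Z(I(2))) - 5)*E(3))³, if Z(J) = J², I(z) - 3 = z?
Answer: -262144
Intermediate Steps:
I(z) = 3 + z
W(l, F) = F + 2*l
E(M) = -2 (E(M) = -2*M/M = -2*1 = -2)
((W(6, Z(I(2))) - 5)*E(3))³ = ((((3 + 2)² + 2*6) - 5)*(-2))³ = (((5² + 12) - 5)*(-2))³ = (((25 + 12) - 5)*(-2))³ = ((37 - 5)*(-2))³ = (32*(-2))³ = (-64)³ = -262144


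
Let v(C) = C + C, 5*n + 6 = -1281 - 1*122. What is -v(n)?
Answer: 2818/5 ≈ 563.60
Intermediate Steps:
n = -1409/5 (n = -6/5 + (-1281 - 1*122)/5 = -6/5 + (-1281 - 122)/5 = -6/5 + (⅕)*(-1403) = -6/5 - 1403/5 = -1409/5 ≈ -281.80)
v(C) = 2*C
-v(n) = -2*(-1409)/5 = -1*(-2818/5) = 2818/5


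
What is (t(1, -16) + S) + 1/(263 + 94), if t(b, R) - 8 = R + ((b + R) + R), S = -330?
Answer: -131732/357 ≈ -369.00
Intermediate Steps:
t(b, R) = 8 + b + 3*R (t(b, R) = 8 + (R + ((b + R) + R)) = 8 + (R + ((R + b) + R)) = 8 + (R + (b + 2*R)) = 8 + (b + 3*R) = 8 + b + 3*R)
(t(1, -16) + S) + 1/(263 + 94) = ((8 + 1 + 3*(-16)) - 330) + 1/(263 + 94) = ((8 + 1 - 48) - 330) + 1/357 = (-39 - 330) + 1/357 = -369 + 1/357 = -131732/357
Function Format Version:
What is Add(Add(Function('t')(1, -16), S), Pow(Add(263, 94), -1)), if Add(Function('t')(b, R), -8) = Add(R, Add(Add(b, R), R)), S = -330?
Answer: Rational(-131732, 357) ≈ -369.00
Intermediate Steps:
Function('t')(b, R) = Add(8, b, Mul(3, R)) (Function('t')(b, R) = Add(8, Add(R, Add(Add(b, R), R))) = Add(8, Add(R, Add(Add(R, b), R))) = Add(8, Add(R, Add(b, Mul(2, R)))) = Add(8, Add(b, Mul(3, R))) = Add(8, b, Mul(3, R)))
Add(Add(Function('t')(1, -16), S), Pow(Add(263, 94), -1)) = Add(Add(Add(8, 1, Mul(3, -16)), -330), Pow(Add(263, 94), -1)) = Add(Add(Add(8, 1, -48), -330), Pow(357, -1)) = Add(Add(-39, -330), Rational(1, 357)) = Add(-369, Rational(1, 357)) = Rational(-131732, 357)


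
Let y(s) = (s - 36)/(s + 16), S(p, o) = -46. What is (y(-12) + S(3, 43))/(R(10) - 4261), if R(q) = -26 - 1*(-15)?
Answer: 29/2136 ≈ 0.013577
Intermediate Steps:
R(q) = -11 (R(q) = -26 + 15 = -11)
y(s) = (-36 + s)/(16 + s)
(y(-12) + S(3, 43))/(R(10) - 4261) = ((-36 - 12)/(16 - 12) - 46)/(-11 - 4261) = (-48/4 - 46)/(-4272) = ((¼)*(-48) - 46)*(-1/4272) = (-12 - 46)*(-1/4272) = -58*(-1/4272) = 29/2136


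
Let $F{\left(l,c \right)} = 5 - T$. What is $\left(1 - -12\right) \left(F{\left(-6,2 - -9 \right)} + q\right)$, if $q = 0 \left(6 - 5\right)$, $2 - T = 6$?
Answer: $117$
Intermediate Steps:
$T = -4$ ($T = 2 - 6 = -4$)
$F{\left(l,c \right)} = 9$ ($F{\left(l,c \right)} = 5 - -4 = 5 + 4 = 9$)
$q = 0$ ($q = 0 \cdot 1 = 0$)
$\left(1 - -12\right) \left(F{\left(-6,2 - -9 \right)} + q\right) = \left(1 - -12\right) \left(9 + 0\right) = \left(1 + 12\right) 9 = 13 \cdot 9 = 117$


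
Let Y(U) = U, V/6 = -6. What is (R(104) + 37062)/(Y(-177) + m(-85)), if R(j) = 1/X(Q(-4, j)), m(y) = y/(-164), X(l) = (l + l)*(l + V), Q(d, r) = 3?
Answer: -601738550/2865357 ≈ -210.00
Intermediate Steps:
V = -36 (V = 6*(-6) = -36)
X(l) = 2*l*(-36 + l) (X(l) = (l + l)*(l - 36) = (2*l)*(-36 + l) = 2*l*(-36 + l))
m(y) = -y/164 (m(y) = y*(-1/164) = -y/164)
R(j) = -1/198 (R(j) = 1/(2*3*(-36 + 3)) = 1/(2*3*(-33)) = 1/(-198) = -1/198)
(R(104) + 37062)/(Y(-177) + m(-85)) = (-1/198 + 37062)/(-177 - 1/164*(-85)) = 7338275/(198*(-177 + 85/164)) = 7338275/(198*(-28943/164)) = (7338275/198)*(-164/28943) = -601738550/2865357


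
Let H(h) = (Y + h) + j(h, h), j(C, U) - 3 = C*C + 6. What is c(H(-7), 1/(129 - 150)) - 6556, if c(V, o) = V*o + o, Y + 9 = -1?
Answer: -6558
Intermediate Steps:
j(C, U) = 9 + C² (j(C, U) = 3 + (C*C + 6) = 3 + (C² + 6) = 3 + (6 + C²) = 9 + C²)
Y = -10 (Y = -9 - 1 = -10)
H(h) = -1 + h + h² (H(h) = (-10 + h) + (9 + h²) = -1 + h + h²)
c(V, o) = o + V*o
c(H(-7), 1/(129 - 150)) - 6556 = (1 + (-1 - 7 + (-7)²))/(129 - 150) - 6556 = (1 + (-1 - 7 + 49))/(-21) - 6556 = -(1 + 41)/21 - 6556 = -1/21*42 - 6556 = -2 - 6556 = -6558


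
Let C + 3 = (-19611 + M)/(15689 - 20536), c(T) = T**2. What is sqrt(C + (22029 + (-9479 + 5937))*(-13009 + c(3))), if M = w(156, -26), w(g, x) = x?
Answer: 156*I*sqrt(232009962758)/4847 ≈ 15503.0*I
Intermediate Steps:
M = -26
C = 5096/4847 (C = -3 + (-19611 - 26)/(15689 - 20536) = -3 - 19637/(-4847) = -3 - 19637*(-1/4847) = -3 + 19637/4847 = 5096/4847 ≈ 1.0514)
sqrt(C + (22029 + (-9479 + 5937))*(-13009 + c(3))) = sqrt(5096/4847 + (22029 + (-9479 + 5937))*(-13009 + 3**2)) = sqrt(5096/4847 + (22029 - 3542)*(-13009 + 9)) = sqrt(5096/4847 + 18487*(-13000)) = sqrt(5096/4847 - 240331000) = sqrt(-1164884351904/4847) = 156*I*sqrt(232009962758)/4847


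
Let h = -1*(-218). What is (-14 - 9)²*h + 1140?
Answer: 116462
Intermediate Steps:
h = 218
(-14 - 9)²*h + 1140 = (-14 - 9)²*218 + 1140 = (-23)²*218 + 1140 = 529*218 + 1140 = 115322 + 1140 = 116462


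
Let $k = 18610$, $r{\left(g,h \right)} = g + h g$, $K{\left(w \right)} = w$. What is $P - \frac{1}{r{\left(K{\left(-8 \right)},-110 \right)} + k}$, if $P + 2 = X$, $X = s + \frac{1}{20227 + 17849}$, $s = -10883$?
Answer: $- \frac{448580908773}{41210924} \approx -10885.0$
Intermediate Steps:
$r{\left(g,h \right)} = g + g h$
$X = - \frac{414381107}{38076}$ ($X = -10883 + \frac{1}{20227 + 17849} = -10883 + \frac{1}{38076} = - \frac{414381107}{38076} \approx -10883.0$)
$P = - \frac{414457259}{38076}$ ($P = -2 - \frac{414381107}{38076} = - \frac{414457259}{38076} \approx -10885.0$)
$P - \frac{1}{r{\left(K{\left(-8 \right)},-110 \right)} + k} = - \frac{414457259}{38076} - \frac{1}{- 8 \left(1 - 110\right) + 18610} = - \frac{414457259}{38076} - \frac{1}{\left(-8\right) \left(-109\right) + 18610} = - \frac{414457259}{38076} - \frac{1}{872 + 18610} = - \frac{414457259}{38076} - \frac{1}{19482} = - \frac{448580908773}{41210924}$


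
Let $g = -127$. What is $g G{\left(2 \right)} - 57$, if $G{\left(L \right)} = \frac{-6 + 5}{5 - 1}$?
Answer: $- \frac{101}{4} \approx -25.25$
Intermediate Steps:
$G{\left(L \right)} = - \frac{1}{4}$
$g G{\left(2 \right)} - 57 = \left(-127\right) \left(- \frac{1}{4}\right) - 57 = \frac{127}{4} - 57 = - \frac{101}{4}$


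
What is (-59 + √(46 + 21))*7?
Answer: -413 + 7*√67 ≈ -355.70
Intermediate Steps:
(-59 + √(46 + 21))*7 = (-59 + √67)*7 = -413 + 7*√67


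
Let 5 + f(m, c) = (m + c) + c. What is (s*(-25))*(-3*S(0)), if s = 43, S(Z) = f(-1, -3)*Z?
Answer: 0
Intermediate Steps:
f(m, c) = -5 + m + 2*c (f(m, c) = -5 + ((m + c) + c) = -5 + ((c + m) + c) = -5 + (m + 2*c) = -5 + m + 2*c)
S(Z) = -12*Z (S(Z) = (-5 - 1 + 2*(-3))*Z = (-5 - 1 - 6)*Z = -12*Z)
(s*(-25))*(-3*S(0)) = (43*(-25))*(-(-36)*0) = -(-3225)*0 = -1075*0 = 0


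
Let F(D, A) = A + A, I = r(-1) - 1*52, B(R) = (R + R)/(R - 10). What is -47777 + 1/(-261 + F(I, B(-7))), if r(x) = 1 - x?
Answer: -210648810/4409 ≈ -47777.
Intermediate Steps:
B(R) = 2*R/(-10 + R) (B(R) = (2*R)/(-10 + R) = 2*R/(-10 + R))
I = -50 (I = (1 - 1*(-1)) - 1*52 = (1 + 1) - 52 = 2 - 52 = -50)
F(D, A) = 2*A
-47777 + 1/(-261 + F(I, B(-7))) = -47777 + 1/(-261 + 2*(2*(-7)/(-10 - 7))) = -47777 + 1/(-261 + 2*(2*(-7)/(-17))) = -47777 + 1/(-261 + 2*(2*(-7)*(-1/17))) = -47777 + 1/(-261 + 2*(14/17)) = -47777 + 1/(-261 + 28/17) = -47777 + 1/(-4409/17) = -47777 - 17/4409 = -210648810/4409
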